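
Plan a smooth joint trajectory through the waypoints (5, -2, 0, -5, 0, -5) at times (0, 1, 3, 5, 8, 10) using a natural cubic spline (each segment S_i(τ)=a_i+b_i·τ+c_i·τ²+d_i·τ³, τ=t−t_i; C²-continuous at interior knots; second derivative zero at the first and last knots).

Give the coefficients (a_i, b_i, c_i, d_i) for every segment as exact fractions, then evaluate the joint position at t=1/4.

  seg 0: a=5 b=-98117/11292 c=0 d=19073/11292
  seg 1: a=-2 b=-20449/5646 c=19073/3764 d=-7781/5646
  seg 2: a=0 b=617/5646 c=-12051/3764 d=21421/22584
  seg 3: a=-5 b=-3713/2823 c=4685/1882 d=-8443/16938
  seg 4: a=0 b=917/5646 c=-1879/941 d=1879/5646
S(1/4) = 687547/240896

Δ: Δ0=-7, Δ1=1, Δ2=-5/2, Δ3=5/3, Δ4=-5/2
row 1: diag=6, rhs=48; c'=1/3, d'=8
row 2: denom=8−2·1/3=22/3; d'=(-21−2·8)/(22/3)=-111/22
row 3: denom=10−2·3/11=104/11; d'=(25−2·-111/22)/(104/11)=193/52
row 4: denom=10−3·33/104=941/104; d'=(-25−3·193/52)/(941/104)=-3758/941
back: M4=-3758/941
back: M3=193/52−33/104·-3758/941=4685/941
back: M2=-111/22−3/11·4685/941=-12051/1882
back: M1=8−1/3·-12051/1882=19073/1882
M: M0=0, M1=19073/1882, M2=-12051/1882, M3=4685/941, M4=-3758/941, M5=0
seg 0: a=5, c=M0/2=0, d=(M1−M0)/(6·1)=19073/11292, b=Δ0−h0·(2M0+M1)/6=-98117/11292
seg 1: a=-2, c=M1/2=19073/3764, d=(M2−M1)/(6·2)=-7781/5646, b=Δ1−h1·(2M1+M2)/6=-20449/5646
seg 2: a=0, c=M2/2=-12051/3764, d=(M3−M2)/(6·2)=21421/22584, b=Δ2−h2·(2M2+M3)/6=617/5646
seg 3: a=-5, c=M3/2=4685/1882, d=(M4−M3)/(6·3)=-8443/16938, b=Δ3−h3·(2M3+M4)/6=-3713/2823
seg 4: a=0, c=M4/2=-1879/941, d=(M5−M4)/(6·2)=1879/5646, b=Δ4−h4·(2M4+M5)/6=917/5646
t_q=1/4 → seg 0, τ=1/4; S=5+-98117/11292·τ+0·τ²+19073/11292·τ³=687547/240896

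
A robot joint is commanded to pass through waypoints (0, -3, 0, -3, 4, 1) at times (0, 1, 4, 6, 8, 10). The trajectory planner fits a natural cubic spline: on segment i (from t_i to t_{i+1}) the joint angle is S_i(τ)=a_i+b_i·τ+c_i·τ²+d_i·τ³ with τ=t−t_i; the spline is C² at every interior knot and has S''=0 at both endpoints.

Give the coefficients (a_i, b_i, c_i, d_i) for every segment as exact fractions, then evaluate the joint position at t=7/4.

Δ: Δ0=-3, Δ1=1, Δ2=-3/2, Δ3=7/2, Δ4=-3/2
row 1: diag=8, rhs=24; c'=3/8, d'=3
row 2: denom=10−3·3/8=71/8; d'=(-15−3·3)/(71/8)=-192/71
row 3: denom=8−2·16/71=536/71; d'=(30−2·-192/71)/(536/71)=1257/268
row 4: denom=8−2·71/268=1001/134; d'=(-30−2·1257/268)/(1001/134)=-5277/1001
back: M4=-5277/1001
back: M3=1257/268−71/268·-5277/1001=6093/1001
back: M2=-192/71−16/71·6093/1001=-4080/1001
back: M1=3−3/8·-4080/1001=4533/1001
M: M0=0, M1=4533/1001, M2=-4080/1001, M3=6093/1001, M4=-5277/1001, M5=0
seg 0: a=0, c=M0/2=0, d=(M1−M0)/(6·1)=1511/2002, b=Δ0−h0·(2M0+M1)/6=-7517/2002
seg 1: a=-3, c=M1/2=4533/2002, d=(M2−M1)/(6·3)=-87/182, b=Δ1−h1·(2M1+M2)/6=-1492/1001
seg 2: a=0, c=M2/2=-2040/1001, d=(M3−M2)/(6·2)=3391/4004, b=Δ2−h2·(2M2+M3)/6=-125/154
seg 3: a=-3, c=M3/2=6093/2002, d=(M4−M3)/(6·2)=-1895/2002, b=Δ3−h3·(2M3+M4)/6=343/286
seg 4: a=4, c=M4/2=-5277/2002, d=(M5−M4)/(6·2)=1759/4004, b=Δ4−h4·(2M4+M5)/6=4033/2002
t_q=7/4 → seg 1, τ=3/4; S=-3+-1492/1001·τ+4533/2002·τ²+-87/182·τ³=-390267/128128

  seg 0: a=0 b=-7517/2002 c=0 d=1511/2002
  seg 1: a=-3 b=-1492/1001 c=4533/2002 d=-87/182
  seg 2: a=0 b=-125/154 c=-2040/1001 d=3391/4004
  seg 3: a=-3 b=343/286 c=6093/2002 d=-1895/2002
  seg 4: a=4 b=4033/2002 c=-5277/2002 d=1759/4004
S(7/4) = -390267/128128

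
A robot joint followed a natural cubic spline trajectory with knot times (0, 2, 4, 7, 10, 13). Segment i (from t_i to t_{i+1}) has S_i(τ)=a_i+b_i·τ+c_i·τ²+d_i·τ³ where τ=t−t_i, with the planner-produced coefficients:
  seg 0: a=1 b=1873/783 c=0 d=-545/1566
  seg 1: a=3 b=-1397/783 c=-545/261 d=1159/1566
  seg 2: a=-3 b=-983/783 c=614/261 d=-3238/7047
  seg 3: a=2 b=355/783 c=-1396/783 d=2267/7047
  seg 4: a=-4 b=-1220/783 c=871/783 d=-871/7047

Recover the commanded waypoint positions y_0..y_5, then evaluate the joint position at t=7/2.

y_0 = S_0(0) = a_0 = 1
y_1 = S_1(0) = a_1 = 3
y_2 = S_2(0) = a_2 = -3
y_3 = S_3(0) = a_3 = 2
y_4 = S_4(0) = a_4 = -4
y_5 = S_4(3) = -2
t_q=7/2 is in segment 1 (τ=3/2); S_1(τ)=-7837/4176

y_0=1 y_1=3 y_2=-3 y_3=2 y_4=-4 y_5=-2
S(7/2) = -7837/4176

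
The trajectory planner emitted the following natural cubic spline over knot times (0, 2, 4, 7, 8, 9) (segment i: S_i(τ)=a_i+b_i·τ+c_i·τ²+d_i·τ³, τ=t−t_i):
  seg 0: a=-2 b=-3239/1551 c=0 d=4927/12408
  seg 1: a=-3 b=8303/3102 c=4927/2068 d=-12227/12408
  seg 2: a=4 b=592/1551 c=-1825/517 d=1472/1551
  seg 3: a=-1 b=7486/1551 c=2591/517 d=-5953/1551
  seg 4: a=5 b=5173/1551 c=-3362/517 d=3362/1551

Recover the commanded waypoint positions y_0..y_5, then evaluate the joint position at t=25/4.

y_0 = S_0(0) = a_0 = -2
y_1 = S_1(0) = a_1 = -3
y_2 = S_2(0) = a_2 = 4
y_3 = S_3(0) = a_3 = -1
y_4 = S_4(0) = a_4 = 5
y_5 = S_4(1) = 4
t_q=25/4 is in segment 2 (τ=9/4); S_2(τ)=-18209/8272

y_0=-2 y_1=-3 y_2=4 y_3=-1 y_4=5 y_5=4
S(25/4) = -18209/8272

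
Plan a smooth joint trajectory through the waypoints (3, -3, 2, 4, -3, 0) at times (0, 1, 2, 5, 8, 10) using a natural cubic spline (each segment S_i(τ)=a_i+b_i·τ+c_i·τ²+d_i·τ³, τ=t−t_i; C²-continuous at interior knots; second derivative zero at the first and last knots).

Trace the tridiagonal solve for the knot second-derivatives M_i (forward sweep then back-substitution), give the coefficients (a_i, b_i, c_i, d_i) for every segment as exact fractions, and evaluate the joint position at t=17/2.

Δ: Δ0=-6, Δ1=5, Δ2=2/3, Δ3=-7/3, Δ4=3/2
row 1: diag=4, rhs=66; c'=1/4, d'=33/2
row 2: denom=8−1·1/4=31/4; d'=(-26−1·33/2)/(31/4)=-170/31
row 3: denom=12−3·12/31=336/31; d'=(-18−3·-170/31)/(336/31)=-1/7
row 4: denom=10−3·31/112=1027/112; d'=(23−3·-1/7)/(1027/112)=2624/1027
back: M4=2624/1027
back: M3=-1/7−31/112·2624/1027=-873/1027
back: M2=-170/31−12/31·-873/1027=-5294/1027
back: M1=33/2−1/4·-5294/1027=18269/1027
M: M0=0, M1=18269/1027, M2=-5294/1027, M3=-873/1027, M4=2624/1027, M5=0
seg 0: a=3, c=M0/2=0, d=(M1−M0)/(6·1)=18269/6162, b=Δ0−h0·(2M0+M1)/6=-55241/6162
seg 1: a=-3, c=M1/2=18269/2054, d=(M2−M1)/(6·1)=-23563/6162, b=Δ1−h1·(2M1+M2)/6=-217/3081
seg 2: a=2, c=M2/2=-2647/1027, d=(M3−M2)/(6·3)=4421/18486, b=Δ2−h2·(2M2+M3)/6=38491/6162
seg 3: a=4, c=M3/2=-873/2054, d=(M4−M3)/(6·3)=269/1422, b=Δ3−h3·(2M3+M4)/6=-8506/3081
seg 4: a=-3, c=M4/2=1312/1027, d=(M5−M4)/(6·2)=-656/3081, b=Δ4−h4·(2M4+M5)/6=-1253/6162
t_q=17/2 → seg 4, τ=1/2; S=-3+-1253/6162·τ+1312/1027·τ²+-656/3081·τ³=-11539/4108

  seg 0: a=3 b=-55241/6162 c=0 d=18269/6162
  seg 1: a=-3 b=-217/3081 c=18269/2054 d=-23563/6162
  seg 2: a=2 b=38491/6162 c=-2647/1027 d=4421/18486
  seg 3: a=4 b=-8506/3081 c=-873/2054 d=269/1422
  seg 4: a=-3 b=-1253/6162 c=1312/1027 d=-656/3081
S(17/2) = -11539/4108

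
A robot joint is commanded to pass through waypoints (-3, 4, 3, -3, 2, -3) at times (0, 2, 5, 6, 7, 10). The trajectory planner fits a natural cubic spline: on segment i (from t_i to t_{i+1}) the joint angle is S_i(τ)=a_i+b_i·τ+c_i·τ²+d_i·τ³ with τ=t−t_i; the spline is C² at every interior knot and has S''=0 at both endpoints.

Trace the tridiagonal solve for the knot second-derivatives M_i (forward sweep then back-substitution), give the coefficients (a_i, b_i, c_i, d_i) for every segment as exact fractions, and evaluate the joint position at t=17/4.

  seg 0: a=-3 b=15283/4242 c=0 d=-109/4242
  seg 1: a=4 b=13975/4242 c=-109/707 d=-13427/38178
  seg 2: a=3 b=-15115/2121 c=-14081/4242 d=18859/4242
  seg 3: a=-3 b=-605/1414 c=21248/2121 d=-19471/4242
  seg 4: a=2 b=12382/2121 c=-15917/4242 d=15917/38178
S(17/4) = 599623/90496

Δ: Δ0=7/2, Δ1=-1/3, Δ2=-6, Δ3=5, Δ4=-5/3
row 1: diag=10, rhs=-23; c'=3/10, d'=-23/10
row 2: denom=8−3·3/10=71/10; d'=(-34−3·-23/10)/(71/10)=-271/71
row 3: denom=4−1·10/71=274/71; d'=(66−1·-271/71)/(274/71)=4957/274
row 4: denom=8−1·71/274=2121/274; d'=(-40−1·4957/274)/(2121/274)=-15917/2121
back: M4=-15917/2121
back: M3=4957/274−71/274·-15917/2121=42496/2121
back: M2=-271/71−10/71·42496/2121=-14081/2121
back: M1=-23/10−3/10·-14081/2121=-218/707
M: M0=0, M1=-218/707, M2=-14081/2121, M3=42496/2121, M4=-15917/2121, M5=0
seg 0: a=-3, c=M0/2=0, d=(M1−M0)/(6·2)=-109/4242, b=Δ0−h0·(2M0+M1)/6=15283/4242
seg 1: a=4, c=M1/2=-109/707, d=(M2−M1)/(6·3)=-13427/38178, b=Δ1−h1·(2M1+M2)/6=13975/4242
seg 2: a=3, c=M2/2=-14081/4242, d=(M3−M2)/(6·1)=18859/4242, b=Δ2−h2·(2M2+M3)/6=-15115/2121
seg 3: a=-3, c=M3/2=21248/2121, d=(M4−M3)/(6·1)=-19471/4242, b=Δ3−h3·(2M3+M4)/6=-605/1414
seg 4: a=2, c=M4/2=-15917/4242, d=(M5−M4)/(6·3)=15917/38178, b=Δ4−h4·(2M4+M5)/6=12382/2121
t_q=17/4 → seg 1, τ=9/4; S=4+13975/4242·τ+-109/707·τ²+-13427/38178·τ³=599623/90496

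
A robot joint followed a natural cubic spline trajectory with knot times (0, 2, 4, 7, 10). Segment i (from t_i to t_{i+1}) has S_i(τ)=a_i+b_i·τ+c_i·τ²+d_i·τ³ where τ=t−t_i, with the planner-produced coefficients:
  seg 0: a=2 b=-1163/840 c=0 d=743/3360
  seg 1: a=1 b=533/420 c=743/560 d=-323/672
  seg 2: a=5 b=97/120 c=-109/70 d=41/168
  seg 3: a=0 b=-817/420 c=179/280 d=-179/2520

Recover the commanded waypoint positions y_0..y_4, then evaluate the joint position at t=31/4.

y_0 = S_0(0) = a_0 = 2
y_1 = S_1(0) = a_1 = 1
y_2 = S_2(0) = a_2 = 5
y_3 = S_3(0) = a_3 = 0
y_4 = S_3(3) = -2
t_q=31/4 is in segment 3 (τ=3/4); S_3(τ)=-2891/2560

y_0=2 y_1=1 y_2=5 y_3=0 y_4=-2
S(31/4) = -2891/2560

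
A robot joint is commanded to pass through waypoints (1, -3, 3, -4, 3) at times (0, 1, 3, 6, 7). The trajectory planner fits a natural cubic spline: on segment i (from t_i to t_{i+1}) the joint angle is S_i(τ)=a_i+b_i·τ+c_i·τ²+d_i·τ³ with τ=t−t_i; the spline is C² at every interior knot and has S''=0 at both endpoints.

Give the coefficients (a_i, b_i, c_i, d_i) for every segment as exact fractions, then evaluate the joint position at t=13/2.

  seg 0: a=1 b=-6643/1182 c=0 d=1915/1182
  seg 1: a=-3 b=-449/591 c=1915/394 d=-3523/2364
  seg 2: a=3 b=472/591 c=-804/197 d=1795/1773
  seg 3: a=-4 b=2155/591 c=991/197 d=-991/591
S(13/2) = -1779/1576

Δ: Δ0=-4, Δ1=3, Δ2=-7/3, Δ3=7
row 1: diag=6, rhs=42; c'=1/3, d'=7
row 2: denom=10−2·1/3=28/3; d'=(-32−2·7)/(28/3)=-69/14
row 3: denom=8−3·9/28=197/28; d'=(56−3·-69/14)/(197/28)=1982/197
back: M3=1982/197
back: M2=-69/14−9/28·1982/197=-1608/197
back: M1=7−1/3·-1608/197=1915/197
M: M0=0, M1=1915/197, M2=-1608/197, M3=1982/197, M4=0
seg 0: a=1, c=M0/2=0, d=(M1−M0)/(6·1)=1915/1182, b=Δ0−h0·(2M0+M1)/6=-6643/1182
seg 1: a=-3, c=M1/2=1915/394, d=(M2−M1)/(6·2)=-3523/2364, b=Δ1−h1·(2M1+M2)/6=-449/591
seg 2: a=3, c=M2/2=-804/197, d=(M3−M2)/(6·3)=1795/1773, b=Δ2−h2·(2M2+M3)/6=472/591
seg 3: a=-4, c=M3/2=991/197, d=(M4−M3)/(6·1)=-991/591, b=Δ3−h3·(2M3+M4)/6=2155/591
t_q=13/2 → seg 3, τ=1/2; S=-4+2155/591·τ+991/197·τ²+-991/591·τ³=-1779/1576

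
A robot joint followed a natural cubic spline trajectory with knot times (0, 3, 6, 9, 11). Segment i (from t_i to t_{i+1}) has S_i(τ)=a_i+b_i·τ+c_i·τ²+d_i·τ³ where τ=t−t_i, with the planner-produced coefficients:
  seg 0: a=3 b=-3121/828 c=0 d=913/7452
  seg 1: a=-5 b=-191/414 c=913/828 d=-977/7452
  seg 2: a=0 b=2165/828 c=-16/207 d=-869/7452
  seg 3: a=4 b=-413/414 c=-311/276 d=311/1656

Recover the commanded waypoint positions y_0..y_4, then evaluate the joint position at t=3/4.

y_0=3 y_1=-5 y_2=0 y_3=4 y_4=-1
S(3/4) = 1323/5888

y_0 = S_0(0) = a_0 = 3
y_1 = S_1(0) = a_1 = -5
y_2 = S_2(0) = a_2 = 0
y_3 = S_3(0) = a_3 = 4
y_4 = S_3(2) = -1
t_q=3/4 is in segment 0 (τ=3/4); S_0(τ)=1323/5888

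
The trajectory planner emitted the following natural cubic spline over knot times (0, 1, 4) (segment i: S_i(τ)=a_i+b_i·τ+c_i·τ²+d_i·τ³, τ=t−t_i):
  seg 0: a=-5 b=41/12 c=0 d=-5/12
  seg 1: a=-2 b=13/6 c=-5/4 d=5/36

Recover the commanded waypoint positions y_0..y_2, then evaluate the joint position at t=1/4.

y_0=-5 y_1=-2 y_2=-3
S(1/4) = -1063/256

y_0 = S_0(0) = a_0 = -5
y_1 = S_1(0) = a_1 = -2
y_2 = S_1(3) = -3
t_q=1/4 is in segment 0 (τ=1/4); S_0(τ)=-1063/256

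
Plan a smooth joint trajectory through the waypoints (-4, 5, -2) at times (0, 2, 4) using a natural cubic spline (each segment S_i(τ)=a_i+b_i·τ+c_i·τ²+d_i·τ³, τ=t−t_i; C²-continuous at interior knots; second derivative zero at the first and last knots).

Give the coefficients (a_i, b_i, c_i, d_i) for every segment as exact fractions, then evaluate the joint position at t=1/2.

Δ: Δ0=9/2, Δ1=-7/2
row 1: diag=8, rhs=-48; c'=1/4, d'=-6
back: M1=-6
M: M0=0, M1=-6, M2=0
seg 0: a=-4, c=M0/2=0, d=(M1−M0)/(6·2)=-1/2, b=Δ0−h0·(2M0+M1)/6=13/2
seg 1: a=5, c=M1/2=-3, d=(M2−M1)/(6·2)=1/2, b=Δ1−h1·(2M1+M2)/6=1/2
t_q=1/2 → seg 0, τ=1/2; S=-4+13/2·τ+0·τ²+-1/2·τ³=-13/16

  seg 0: a=-4 b=13/2 c=0 d=-1/2
  seg 1: a=5 b=1/2 c=-3 d=1/2
S(1/2) = -13/16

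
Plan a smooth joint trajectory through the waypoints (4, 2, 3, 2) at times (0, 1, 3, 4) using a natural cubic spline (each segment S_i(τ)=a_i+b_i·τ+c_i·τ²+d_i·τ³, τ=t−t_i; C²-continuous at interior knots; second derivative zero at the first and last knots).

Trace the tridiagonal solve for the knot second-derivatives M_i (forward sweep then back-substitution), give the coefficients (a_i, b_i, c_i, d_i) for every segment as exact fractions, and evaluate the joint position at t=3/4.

Δ: Δ0=-2, Δ1=1/2, Δ2=-1
row 1: diag=6, rhs=15; c'=1/3, d'=5/2
row 2: denom=6−2·1/3=16/3; d'=(-9−2·5/2)/(16/3)=-21/8
back: M2=-21/8
back: M1=5/2−1/3·-21/8=27/8
M: M0=0, M1=27/8, M2=-21/8, M3=0
seg 0: a=4, c=M0/2=0, d=(M1−M0)/(6·1)=9/16, b=Δ0−h0·(2M0+M1)/6=-41/16
seg 1: a=2, c=M1/2=27/16, d=(M2−M1)/(6·2)=-1/2, b=Δ1−h1·(2M1+M2)/6=-7/8
seg 2: a=3, c=M2/2=-21/16, d=(M3−M2)/(6·1)=7/16, b=Δ2−h2·(2M2+M3)/6=-1/8
t_q=3/4 → seg 0, τ=3/4; S=4+-41/16·τ+0·τ²+9/16·τ³=2371/1024

  seg 0: a=4 b=-41/16 c=0 d=9/16
  seg 1: a=2 b=-7/8 c=27/16 d=-1/2
  seg 2: a=3 b=-1/8 c=-21/16 d=7/16
S(3/4) = 2371/1024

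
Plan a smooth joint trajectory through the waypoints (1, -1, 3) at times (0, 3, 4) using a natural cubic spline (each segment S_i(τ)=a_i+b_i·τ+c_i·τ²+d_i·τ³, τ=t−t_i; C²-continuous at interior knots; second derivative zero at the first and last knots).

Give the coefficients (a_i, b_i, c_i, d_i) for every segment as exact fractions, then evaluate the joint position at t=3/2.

Δ: Δ0=-2/3, Δ1=4
row 1: diag=8, rhs=28; c'=1/8, d'=7/2
back: M1=7/2
M: M0=0, M1=7/2, M2=0
seg 0: a=1, c=M0/2=0, d=(M1−M0)/(6·3)=7/36, b=Δ0−h0·(2M0+M1)/6=-29/12
seg 1: a=-1, c=M1/2=7/4, d=(M2−M1)/(6·1)=-7/12, b=Δ1−h1·(2M1+M2)/6=17/6
t_q=3/2 → seg 0, τ=3/2; S=1+-29/12·τ+0·τ²+7/36·τ³=-63/32

  seg 0: a=1 b=-29/12 c=0 d=7/36
  seg 1: a=-1 b=17/6 c=7/4 d=-7/12
S(3/2) = -63/32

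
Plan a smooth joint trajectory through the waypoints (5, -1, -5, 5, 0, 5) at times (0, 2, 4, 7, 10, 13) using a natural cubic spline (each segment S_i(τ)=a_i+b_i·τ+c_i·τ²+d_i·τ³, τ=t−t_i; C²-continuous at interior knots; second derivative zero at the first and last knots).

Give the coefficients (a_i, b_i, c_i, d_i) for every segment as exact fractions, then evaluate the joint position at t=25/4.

  seg 0: a=5 b=-2246/783 c=0 d=-103/3132
  seg 1: a=-1 b=-2555/783 c=-103/522 d=649/1566
  seg 2: a=-5 b=721/783 c=1195/522 d=-6977/14094
  seg 3: a=5 b=2021/1566 c=-1696/783 d=5545/14094
  seg 4: a=0 b=-848/783 c=2153/1566 d=-2153/14094
S(25/4) = 33659/11136

Δ: Δ0=-3, Δ1=-2, Δ2=10/3, Δ3=-5/3, Δ4=5/3
row 1: diag=8, rhs=6; c'=1/4, d'=3/4
row 2: denom=10−2·1/4=19/2; d'=(32−2·3/4)/(19/2)=61/19
row 3: denom=12−3·6/19=210/19; d'=(-30−3·61/19)/(210/19)=-251/70
row 4: denom=12−3·19/70=783/70; d'=(20−3·-251/70)/(783/70)=2153/783
back: M4=2153/783
back: M3=-251/70−19/70·2153/783=-3392/783
back: M2=61/19−6/19·-3392/783=1195/261
back: M1=3/4−1/4·1195/261=-103/261
M: M0=0, M1=-103/261, M2=1195/261, M3=-3392/783, M4=2153/783, M5=0
seg 0: a=5, c=M0/2=0, d=(M1−M0)/(6·2)=-103/3132, b=Δ0−h0·(2M0+M1)/6=-2246/783
seg 1: a=-1, c=M1/2=-103/522, d=(M2−M1)/(6·2)=649/1566, b=Δ1−h1·(2M1+M2)/6=-2555/783
seg 2: a=-5, c=M2/2=1195/522, d=(M3−M2)/(6·3)=-6977/14094, b=Δ2−h2·(2M2+M3)/6=721/783
seg 3: a=5, c=M3/2=-1696/783, d=(M4−M3)/(6·3)=5545/14094, b=Δ3−h3·(2M3+M4)/6=2021/1566
seg 4: a=0, c=M4/2=2153/1566, d=(M5−M4)/(6·3)=-2153/14094, b=Δ4−h4·(2M4+M5)/6=-848/783
t_q=25/4 → seg 2, τ=9/4; S=-5+721/783·τ+1195/522·τ²+-6977/14094·τ³=33659/11136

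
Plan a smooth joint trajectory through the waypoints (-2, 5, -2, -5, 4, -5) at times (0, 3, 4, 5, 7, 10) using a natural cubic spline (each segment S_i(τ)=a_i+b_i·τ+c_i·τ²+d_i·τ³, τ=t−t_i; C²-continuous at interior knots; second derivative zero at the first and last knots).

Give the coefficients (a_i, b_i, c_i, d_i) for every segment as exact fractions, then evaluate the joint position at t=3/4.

Δ: Δ0=7/3, Δ1=-7, Δ2=-3, Δ3=9/2, Δ4=-3
row 1: diag=8, rhs=-56; c'=1/8, d'=-7
row 2: denom=4−1·1/8=31/8; d'=(24−1·-7)/(31/8)=8
row 3: denom=6−1·8/31=178/31; d'=(45−1·8)/(178/31)=1147/178
row 4: denom=10−2·31/89=828/89; d'=(-45−2·1147/178)/(828/89)=-56/9
back: M4=-56/9
back: M3=1147/178−31/89·-56/9=155/18
back: M2=8−8/31·155/18=52/9
back: M1=-7−1/8·52/9=-139/18
M: M0=0, M1=-139/18, M2=52/9, M3=155/18, M4=-56/9, M5=0
seg 0: a=-2, c=M0/2=0, d=(M1−M0)/(6·3)=-139/324, b=Δ0−h0·(2M0+M1)/6=223/36
seg 1: a=5, c=M1/2=-139/36, d=(M2−M1)/(6·1)=9/4, b=Δ1−h1·(2M1+M2)/6=-97/18
seg 2: a=-2, c=M2/2=26/9, d=(M3−M2)/(6·1)=17/36, b=Δ2−h2·(2M2+M3)/6=-229/36
seg 3: a=-5, c=M3/2=155/36, d=(M4−M3)/(6·2)=-89/72, b=Δ3−h3·(2M3+M4)/6=5/6
seg 4: a=4, c=M4/2=-28/9, d=(M5−M4)/(6·3)=28/81, b=Δ4−h4·(2M4+M5)/6=29/9
t_q=3/4 → seg 0, τ=3/4; S=-2+223/36·τ+0·τ²+-139/324·τ³=631/256

  seg 0: a=-2 b=223/36 c=0 d=-139/324
  seg 1: a=5 b=-97/18 c=-139/36 d=9/4
  seg 2: a=-2 b=-229/36 c=26/9 d=17/36
  seg 3: a=-5 b=5/6 c=155/36 d=-89/72
  seg 4: a=4 b=29/9 c=-28/9 d=28/81
S(3/4) = 631/256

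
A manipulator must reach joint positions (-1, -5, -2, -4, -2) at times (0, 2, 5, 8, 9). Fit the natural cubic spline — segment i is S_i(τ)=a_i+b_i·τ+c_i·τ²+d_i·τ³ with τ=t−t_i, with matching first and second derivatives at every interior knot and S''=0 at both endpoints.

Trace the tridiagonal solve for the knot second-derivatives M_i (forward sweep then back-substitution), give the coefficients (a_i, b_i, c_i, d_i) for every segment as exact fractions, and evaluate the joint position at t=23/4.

Δ: Δ0=-2, Δ1=1, Δ2=-2/3, Δ3=2
row 1: diag=10, rhs=18; c'=3/10, d'=9/5
row 2: denom=12−3·3/10=111/10; d'=(-10−3·9/5)/(111/10)=-154/111
row 3: denom=8−3·10/37=266/37; d'=(16−3·-154/111)/(266/37)=373/133
back: M3=373/133
back: M2=-154/111−10/37·373/133=-856/399
back: M1=9/5−3/10·-856/399=325/133
M: M0=0, M1=325/133, M2=-856/399, M3=373/133, M4=0
seg 0: a=-1, c=M0/2=0, d=(M1−M0)/(6·2)=325/1596, b=Δ0−h0·(2M0+M1)/6=-1123/399
seg 1: a=-5, c=M1/2=325/266, d=(M2−M1)/(6·3)=-1831/7182, b=Δ1−h1·(2M1+M2)/6=-148/399
seg 2: a=-2, c=M2/2=-428/399, d=(M3−M2)/(6·3)=1975/7182, b=Δ2−h2·(2M2+M3)/6=61/798
seg 3: a=-4, c=M3/2=373/266, d=(M4−M3)/(6·1)=-373/798, b=Δ3−h3·(2M3+M4)/6=425/399
t_q=23/4 → seg 2, τ=3/4; S=-2+61/798·τ+-428/399·τ²+1975/7182·τ³=-41369/17024

  seg 0: a=-1 b=-1123/399 c=0 d=325/1596
  seg 1: a=-5 b=-148/399 c=325/266 d=-1831/7182
  seg 2: a=-2 b=61/798 c=-428/399 d=1975/7182
  seg 3: a=-4 b=425/399 c=373/266 d=-373/798
S(23/4) = -41369/17024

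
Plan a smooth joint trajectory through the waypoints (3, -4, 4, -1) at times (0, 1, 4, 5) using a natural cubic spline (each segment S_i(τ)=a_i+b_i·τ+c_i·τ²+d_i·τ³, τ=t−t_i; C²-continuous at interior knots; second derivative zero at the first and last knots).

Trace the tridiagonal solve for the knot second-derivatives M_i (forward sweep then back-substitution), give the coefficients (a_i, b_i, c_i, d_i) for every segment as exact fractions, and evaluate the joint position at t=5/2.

  seg 0: a=3 b=-1456/165 c=0 d=301/165
  seg 1: a=-4 b=-553/165 c=301/55 d=-52/45
  seg 2: a=4 b=-283/165 c=-271/55 d=271/165
S(5/2) = -27/44

Δ: Δ0=-7, Δ1=8/3, Δ2=-5
row 1: diag=8, rhs=58; c'=3/8, d'=29/4
row 2: denom=8−3·3/8=55/8; d'=(-46−3·29/4)/(55/8)=-542/55
back: M2=-542/55
back: M1=29/4−3/8·-542/55=602/55
M: M0=0, M1=602/55, M2=-542/55, M3=0
seg 0: a=3, c=M0/2=0, d=(M1−M0)/(6·1)=301/165, b=Δ0−h0·(2M0+M1)/6=-1456/165
seg 1: a=-4, c=M1/2=301/55, d=(M2−M1)/(6·3)=-52/45, b=Δ1−h1·(2M1+M2)/6=-553/165
seg 2: a=4, c=M2/2=-271/55, d=(M3−M2)/(6·1)=271/165, b=Δ2−h2·(2M2+M3)/6=-283/165
t_q=5/2 → seg 1, τ=3/2; S=-4+-553/165·τ+301/55·τ²+-52/45·τ³=-27/44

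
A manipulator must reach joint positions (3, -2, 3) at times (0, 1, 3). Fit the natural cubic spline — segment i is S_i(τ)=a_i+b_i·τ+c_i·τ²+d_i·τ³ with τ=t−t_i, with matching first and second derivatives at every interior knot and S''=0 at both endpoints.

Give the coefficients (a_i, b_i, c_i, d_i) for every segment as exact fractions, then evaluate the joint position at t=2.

  seg 0: a=3 b=-25/4 c=0 d=5/4
  seg 1: a=-2 b=-5/2 c=15/4 d=-5/8
S(2) = -11/8

Δ: Δ0=-5, Δ1=5/2
row 1: diag=6, rhs=45; c'=1/3, d'=15/2
back: M1=15/2
M: M0=0, M1=15/2, M2=0
seg 0: a=3, c=M0/2=0, d=(M1−M0)/(6·1)=5/4, b=Δ0−h0·(2M0+M1)/6=-25/4
seg 1: a=-2, c=M1/2=15/4, d=(M2−M1)/(6·2)=-5/8, b=Δ1−h1·(2M1+M2)/6=-5/2
t_q=2 → seg 1, τ=1; S=-2+-5/2·τ+15/4·τ²+-5/8·τ³=-11/8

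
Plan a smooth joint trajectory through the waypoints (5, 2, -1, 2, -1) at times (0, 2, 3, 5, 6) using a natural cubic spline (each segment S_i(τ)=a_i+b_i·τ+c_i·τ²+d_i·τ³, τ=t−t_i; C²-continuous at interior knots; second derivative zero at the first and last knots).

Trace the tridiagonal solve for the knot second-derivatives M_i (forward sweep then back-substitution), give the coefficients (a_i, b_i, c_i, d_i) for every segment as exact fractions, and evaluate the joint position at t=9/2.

Δ: Δ0=-3/2, Δ1=-3, Δ2=3/2, Δ3=-3
row 1: diag=6, rhs=-9; c'=1/6, d'=-3/2
row 2: denom=6−1·1/6=35/6; d'=(27−1·-3/2)/(35/6)=171/35
row 3: denom=6−2·12/35=186/35; d'=(-27−2·171/35)/(186/35)=-429/62
back: M3=-429/62
back: M2=171/35−12/35·-429/62=225/31
back: M1=-3/2−1/6·225/31=-84/31
M: M0=0, M1=-84/31, M2=225/31, M3=-429/62, M4=0
seg 0: a=5, c=M0/2=0, d=(M1−M0)/(6·2)=-7/31, b=Δ0−h0·(2M0+M1)/6=-37/62
seg 1: a=2, c=M1/2=-42/31, d=(M2−M1)/(6·1)=103/62, b=Δ1−h1·(2M1+M2)/6=-205/62
seg 2: a=-1, c=M2/2=225/62, d=(M3−M2)/(6·2)=-293/248, b=Δ2−h2·(2M2+M3)/6=-32/31
seg 3: a=2, c=M3/2=-429/124, d=(M4−M3)/(6·1)=143/124, b=Δ3−h3·(2M3+M4)/6=-43/62
t_q=9/2 → seg 2, τ=3/2; S=-1+-32/31·τ+225/62·τ²+-293/248·τ³=3233/1984

  seg 0: a=5 b=-37/62 c=0 d=-7/31
  seg 1: a=2 b=-205/62 c=-42/31 d=103/62
  seg 2: a=-1 b=-32/31 c=225/62 d=-293/248
  seg 3: a=2 b=-43/62 c=-429/124 d=143/124
S(9/2) = 3233/1984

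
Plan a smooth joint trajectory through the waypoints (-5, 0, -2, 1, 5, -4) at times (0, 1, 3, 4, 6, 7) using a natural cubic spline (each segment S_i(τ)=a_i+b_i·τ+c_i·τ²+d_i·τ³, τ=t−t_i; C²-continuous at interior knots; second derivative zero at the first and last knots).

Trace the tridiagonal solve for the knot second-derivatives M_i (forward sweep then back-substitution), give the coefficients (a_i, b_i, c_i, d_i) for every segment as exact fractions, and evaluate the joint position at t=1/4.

Δ: Δ0=5, Δ1=-1, Δ2=3, Δ3=2, Δ4=-9
row 1: diag=6, rhs=-36; c'=1/3, d'=-6
row 2: denom=6−2·1/3=16/3; d'=(24−2·-6)/(16/3)=27/4
row 3: denom=6−1·3/16=93/16; d'=(-6−1·27/4)/(93/16)=-68/31
row 4: denom=6−2·32/93=494/93; d'=(-66−2·-68/31)/(494/93)=-2865/247
back: M4=-2865/247
back: M3=-68/31−32/93·-2865/247=444/247
back: M2=27/4−3/16·444/247=1584/247
back: M1=-6−1/3·1584/247=-2010/247
M: M0=0, M1=-2010/247, M2=1584/247, M3=444/247, M4=-2865/247, M5=0
seg 0: a=-5, c=M0/2=0, d=(M1−M0)/(6·1)=-335/247, b=Δ0−h0·(2M0+M1)/6=1570/247
seg 1: a=0, c=M1/2=-1005/247, d=(M2−M1)/(6·2)=599/494, b=Δ1−h1·(2M1+M2)/6=565/247
seg 2: a=-2, c=M2/2=792/247, d=(M3−M2)/(6·1)=-10/13, b=Δ2−h2·(2M2+M3)/6=139/247
seg 3: a=1, c=M3/2=222/247, d=(M4−M3)/(6·2)=-1103/988, b=Δ3−h3·(2M3+M4)/6=1153/247
seg 4: a=5, c=M4/2=-2865/494, d=(M5−M4)/(6·1)=955/494, b=Δ4−h4·(2M4+M5)/6=-1268/247
t_q=1/4 → seg 0, τ=1/4; S=-5+1570/247·τ+0·τ²+-335/247·τ³=-54255/15808

  seg 0: a=-5 b=1570/247 c=0 d=-335/247
  seg 1: a=0 b=565/247 c=-1005/247 d=599/494
  seg 2: a=-2 b=139/247 c=792/247 d=-10/13
  seg 3: a=1 b=1153/247 c=222/247 d=-1103/988
  seg 4: a=5 b=-1268/247 c=-2865/494 d=955/494
S(1/4) = -54255/15808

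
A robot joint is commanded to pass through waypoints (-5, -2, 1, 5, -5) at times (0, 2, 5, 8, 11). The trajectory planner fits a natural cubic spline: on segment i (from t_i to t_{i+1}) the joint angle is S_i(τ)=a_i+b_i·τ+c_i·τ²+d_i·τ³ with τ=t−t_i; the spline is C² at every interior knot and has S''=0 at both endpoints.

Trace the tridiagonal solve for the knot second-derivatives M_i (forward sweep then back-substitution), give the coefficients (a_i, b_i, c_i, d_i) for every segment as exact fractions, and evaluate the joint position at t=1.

Δ: Δ0=3/2, Δ1=1, Δ2=4/3, Δ3=-10/3
row 1: diag=10, rhs=-3; c'=3/10, d'=-3/10
row 2: denom=12−3·3/10=111/10; d'=(2−3·-3/10)/(111/10)=29/111
row 3: denom=12−3·10/37=414/37; d'=(-28−3·29/111)/(414/37)=-355/138
back: M3=-355/138
back: M2=29/111−10/37·-355/138=22/23
back: M1=-3/10−3/10·22/23=-27/46
M: M0=0, M1=-27/46, M2=22/23, M3=-355/138, M4=0
seg 0: a=-5, c=M0/2=0, d=(M1−M0)/(6·2)=-9/184, b=Δ0−h0·(2M0+M1)/6=39/23
seg 1: a=-2, c=M1/2=-27/92, d=(M2−M1)/(6·3)=71/828, b=Δ1−h1·(2M1+M2)/6=51/46
seg 2: a=1, c=M2/2=11/23, d=(M3−M2)/(6·3)=-487/2484, b=Δ2−h2·(2M2+M3)/6=153/92
seg 3: a=5, c=M3/2=-355/276, d=(M4−M3)/(6·3)=355/2484, b=Δ3−h3·(2M3+M4)/6=-35/46
t_q=1 → seg 0, τ=1; S=-5+39/23·τ+0·τ²+-9/184·τ³=-617/184

  seg 0: a=-5 b=39/23 c=0 d=-9/184
  seg 1: a=-2 b=51/46 c=-27/92 d=71/828
  seg 2: a=1 b=153/92 c=11/23 d=-487/2484
  seg 3: a=5 b=-35/46 c=-355/276 d=355/2484
S(1) = -617/184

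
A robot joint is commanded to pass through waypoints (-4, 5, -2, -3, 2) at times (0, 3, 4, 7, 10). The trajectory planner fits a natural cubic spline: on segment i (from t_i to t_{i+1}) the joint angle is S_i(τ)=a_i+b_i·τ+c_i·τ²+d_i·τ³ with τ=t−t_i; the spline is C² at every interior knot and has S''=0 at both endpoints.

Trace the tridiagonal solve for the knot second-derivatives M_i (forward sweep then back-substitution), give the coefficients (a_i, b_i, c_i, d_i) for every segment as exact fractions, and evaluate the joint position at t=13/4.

Δ: Δ0=3, Δ1=-7, Δ2=-1/3, Δ3=5/3
row 1: diag=8, rhs=-60; c'=1/8, d'=-15/2
row 2: denom=8−1·1/8=63/8; d'=(40−1·-15/2)/(63/8)=380/63
row 3: denom=12−3·8/21=76/7; d'=(12−3·380/63)/(76/7)=-32/57
back: M3=-32/57
back: M2=380/63−8/21·-32/57=356/57
back: M1=-15/2−1/8·356/57=-472/57
M: M0=0, M1=-472/57, M2=356/57, M3=-32/57, M4=0
seg 0: a=-4, c=M0/2=0, d=(M1−M0)/(6·3)=-236/513, b=Δ0−h0·(2M0+M1)/6=407/57
seg 1: a=5, c=M1/2=-236/57, d=(M2−M1)/(6·1)=46/19, b=Δ1−h1·(2M1+M2)/6=-301/57
seg 2: a=-2, c=M2/2=178/57, d=(M3−M2)/(6·3)=-194/513, b=Δ2−h2·(2M2+M3)/6=-359/57
seg 3: a=-3, c=M3/2=-16/57, d=(M4−M3)/(6·3)=16/513, b=Δ3−h3·(2M3+M4)/6=127/57
t_q=13/4 → seg 1, τ=1/4; S=5+-301/57·τ+-236/57·τ²+46/19·τ³=2103/608

  seg 0: a=-4 b=407/57 c=0 d=-236/513
  seg 1: a=5 b=-301/57 c=-236/57 d=46/19
  seg 2: a=-2 b=-359/57 c=178/57 d=-194/513
  seg 3: a=-3 b=127/57 c=-16/57 d=16/513
S(13/4) = 2103/608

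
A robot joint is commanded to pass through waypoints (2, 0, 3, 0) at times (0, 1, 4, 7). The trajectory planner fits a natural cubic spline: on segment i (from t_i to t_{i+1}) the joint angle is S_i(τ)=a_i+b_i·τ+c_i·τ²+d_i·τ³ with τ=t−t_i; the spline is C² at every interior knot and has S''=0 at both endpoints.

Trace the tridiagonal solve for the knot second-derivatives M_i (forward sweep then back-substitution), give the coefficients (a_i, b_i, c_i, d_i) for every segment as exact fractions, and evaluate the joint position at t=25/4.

Δ: Δ0=-2, Δ1=1, Δ2=-1
row 1: diag=8, rhs=18; c'=3/8, d'=9/4
row 2: denom=12−3·3/8=87/8; d'=(-12−3·9/4)/(87/8)=-50/29
back: M2=-50/29
back: M1=9/4−3/8·-50/29=84/29
M: M0=0, M1=84/29, M2=-50/29, M3=0
seg 0: a=2, c=M0/2=0, d=(M1−M0)/(6·1)=14/29, b=Δ0−h0·(2M0+M1)/6=-72/29
seg 1: a=0, c=M1/2=42/29, d=(M2−M1)/(6·3)=-67/261, b=Δ1−h1·(2M1+M2)/6=-30/29
seg 2: a=3, c=M2/2=-25/29, d=(M3−M2)/(6·3)=25/261, b=Δ2−h2·(2M2+M3)/6=21/29
t_q=25/4 → seg 2, τ=9/4; S=3+21/29·τ+-25/29·τ²+25/261·τ³=2517/1856

  seg 0: a=2 b=-72/29 c=0 d=14/29
  seg 1: a=0 b=-30/29 c=42/29 d=-67/261
  seg 2: a=3 b=21/29 c=-25/29 d=25/261
S(25/4) = 2517/1856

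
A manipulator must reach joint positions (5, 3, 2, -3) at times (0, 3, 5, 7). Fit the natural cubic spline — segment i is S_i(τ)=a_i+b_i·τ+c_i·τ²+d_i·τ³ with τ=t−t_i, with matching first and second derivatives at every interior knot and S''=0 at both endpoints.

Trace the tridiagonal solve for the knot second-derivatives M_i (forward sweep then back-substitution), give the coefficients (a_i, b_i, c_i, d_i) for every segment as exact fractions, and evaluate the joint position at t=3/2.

  seg 0: a=5 b=-50/57 c=0 d=4/171
  seg 1: a=3 b=-14/57 c=4/19 d=-77/456
  seg 2: a=2 b=-163/114 c=-61/76 d=61/456
S(3/2) = 143/38

Δ: Δ0=-2/3, Δ1=-1/2, Δ2=-5/2
row 1: diag=10, rhs=1; c'=1/5, d'=1/10
row 2: denom=8−2·1/5=38/5; d'=(-12−2·1/10)/(38/5)=-61/38
back: M2=-61/38
back: M1=1/10−1/5·-61/38=8/19
M: M0=0, M1=8/19, M2=-61/38, M3=0
seg 0: a=5, c=M0/2=0, d=(M1−M0)/(6·3)=4/171, b=Δ0−h0·(2M0+M1)/6=-50/57
seg 1: a=3, c=M1/2=4/19, d=(M2−M1)/(6·2)=-77/456, b=Δ1−h1·(2M1+M2)/6=-14/57
seg 2: a=2, c=M2/2=-61/76, d=(M3−M2)/(6·2)=61/456, b=Δ2−h2·(2M2+M3)/6=-163/114
t_q=3/2 → seg 0, τ=3/2; S=5+-50/57·τ+0·τ²+4/171·τ³=143/38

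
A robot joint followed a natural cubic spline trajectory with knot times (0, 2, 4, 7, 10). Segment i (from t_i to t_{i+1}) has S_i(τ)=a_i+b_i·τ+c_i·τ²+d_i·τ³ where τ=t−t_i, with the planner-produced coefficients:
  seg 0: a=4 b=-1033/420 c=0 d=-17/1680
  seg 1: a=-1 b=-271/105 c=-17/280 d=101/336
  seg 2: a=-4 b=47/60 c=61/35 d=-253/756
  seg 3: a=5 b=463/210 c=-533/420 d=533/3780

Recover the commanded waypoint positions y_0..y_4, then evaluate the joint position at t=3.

y_0=4 y_1=-1 y_2=-4 y_3=5 y_4=4
S(3) = -1871/560

y_0 = S_0(0) = a_0 = 4
y_1 = S_1(0) = a_1 = -1
y_2 = S_2(0) = a_2 = -4
y_3 = S_3(0) = a_3 = 5
y_4 = S_3(3) = 4
t_q=3 is in segment 1 (τ=1); S_1(τ)=-1871/560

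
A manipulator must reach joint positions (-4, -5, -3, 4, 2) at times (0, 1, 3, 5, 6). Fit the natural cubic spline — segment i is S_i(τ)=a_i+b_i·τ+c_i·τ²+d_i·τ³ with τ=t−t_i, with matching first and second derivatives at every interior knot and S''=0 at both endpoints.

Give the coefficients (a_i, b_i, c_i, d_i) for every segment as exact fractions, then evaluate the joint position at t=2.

  seg 0: a=-4 b=-23/20 c=0 d=3/20
  seg 1: a=-5 b=-7/10 c=9/20 d=1/5
  seg 2: a=-3 b=7/2 c=33/20 d=-33/40
  seg 3: a=4 b=1/5 c=-33/10 d=11/10
S(2) = -101/20

Δ: Δ0=-1, Δ1=1, Δ2=7/2, Δ3=-2
row 1: diag=6, rhs=12; c'=1/3, d'=2
row 2: denom=8−2·1/3=22/3; d'=(15−2·2)/(22/3)=3/2
row 3: denom=6−2·3/11=60/11; d'=(-33−2·3/2)/(60/11)=-33/5
back: M3=-33/5
back: M2=3/2−3/11·-33/5=33/10
back: M1=2−1/3·33/10=9/10
M: M0=0, M1=9/10, M2=33/10, M3=-33/5, M4=0
seg 0: a=-4, c=M0/2=0, d=(M1−M0)/(6·1)=3/20, b=Δ0−h0·(2M0+M1)/6=-23/20
seg 1: a=-5, c=M1/2=9/20, d=(M2−M1)/(6·2)=1/5, b=Δ1−h1·(2M1+M2)/6=-7/10
seg 2: a=-3, c=M2/2=33/20, d=(M3−M2)/(6·2)=-33/40, b=Δ2−h2·(2M2+M3)/6=7/2
seg 3: a=4, c=M3/2=-33/10, d=(M4−M3)/(6·1)=11/10, b=Δ3−h3·(2M3+M4)/6=1/5
t_q=2 → seg 1, τ=1; S=-5+-7/10·τ+9/20·τ²+1/5·τ³=-101/20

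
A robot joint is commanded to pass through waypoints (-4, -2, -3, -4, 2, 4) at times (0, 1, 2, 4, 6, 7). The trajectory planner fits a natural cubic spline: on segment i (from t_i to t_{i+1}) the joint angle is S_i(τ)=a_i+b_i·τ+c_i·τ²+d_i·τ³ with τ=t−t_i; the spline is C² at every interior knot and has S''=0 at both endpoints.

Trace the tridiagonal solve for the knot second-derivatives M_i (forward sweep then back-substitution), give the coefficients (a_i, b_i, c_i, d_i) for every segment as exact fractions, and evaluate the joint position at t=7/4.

  seg 0: a=-4 b=632/229 c=0 d=-174/229
  seg 1: a=-2 b=110/229 c=-522/229 d=183/229
  seg 2: a=-3 b=-385/229 c=27/229 d=433/1832
  seg 3: a=-4 b=745/458 c=1407/916 d=-389/916
  seg 4: a=2 b=1225/458 c=-927/916 d=309/916
S(7/4) = -37883/14656

Δ: Δ0=2, Δ1=-1, Δ2=-1/2, Δ3=3, Δ4=2
row 1: diag=4, rhs=-18; c'=1/4, d'=-9/2
row 2: denom=6−1·1/4=23/4; d'=(3−1·-9/2)/(23/4)=30/23
row 3: denom=8−2·8/23=168/23; d'=(21−2·30/23)/(168/23)=141/56
row 4: denom=6−2·23/84=229/42; d'=(-6−2·141/56)/(229/42)=-927/458
back: M4=-927/458
back: M3=141/56−23/84·-927/458=1407/458
back: M2=30/23−8/23·1407/458=54/229
back: M1=-9/2−1/4·54/229=-1044/229
M: M0=0, M1=-1044/229, M2=54/229, M3=1407/458, M4=-927/458, M5=0
seg 0: a=-4, c=M0/2=0, d=(M1−M0)/(6·1)=-174/229, b=Δ0−h0·(2M0+M1)/6=632/229
seg 1: a=-2, c=M1/2=-522/229, d=(M2−M1)/(6·1)=183/229, b=Δ1−h1·(2M1+M2)/6=110/229
seg 2: a=-3, c=M2/2=27/229, d=(M3−M2)/(6·2)=433/1832, b=Δ2−h2·(2M2+M3)/6=-385/229
seg 3: a=-4, c=M3/2=1407/916, d=(M4−M3)/(6·2)=-389/916, b=Δ3−h3·(2M3+M4)/6=745/458
seg 4: a=2, c=M4/2=-927/916, d=(M5−M4)/(6·1)=309/916, b=Δ4−h4·(2M4+M5)/6=1225/458
t_q=7/4 → seg 1, τ=3/4; S=-2+110/229·τ+-522/229·τ²+183/229·τ³=-37883/14656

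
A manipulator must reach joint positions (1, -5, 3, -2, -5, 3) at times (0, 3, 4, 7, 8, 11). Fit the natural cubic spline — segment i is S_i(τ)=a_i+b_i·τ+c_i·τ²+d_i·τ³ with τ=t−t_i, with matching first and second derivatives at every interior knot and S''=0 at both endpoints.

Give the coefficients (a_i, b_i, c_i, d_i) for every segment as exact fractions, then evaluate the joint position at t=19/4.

Δ: Δ0=-2, Δ1=8, Δ2=-5/3, Δ3=-3, Δ4=8/3
row 1: diag=8, rhs=60; c'=1/8, d'=15/2
row 2: denom=8−1·1/8=63/8; d'=(-58−1·15/2)/(63/8)=-524/63
row 3: denom=8−3·8/21=48/7; d'=(-8−3·-524/63)/(48/7)=89/36
row 4: denom=8−1·7/48=377/48; d'=(34−1·89/36)/(377/48)=4540/1131
back: M4=4540/1131
back: M3=89/36−7/48·4540/1131=2134/1131
back: M2=-524/63−8/21·2134/1131=-10220/1131
back: M1=15/2−1/8·-10220/1131=9760/1131
M: M0=0, M1=9760/1131, M2=-10220/1131, M3=2134/1131, M4=4540/1131, M5=0
seg 0: a=1, c=M0/2=0, d=(M1−M0)/(6·3)=4880/10179, b=Δ0−h0·(2M0+M1)/6=-7142/1131
seg 1: a=-5, c=M1/2=4880/1131, d=(M2−M1)/(6·1)=-1110/377, b=Δ1−h1·(2M1+M2)/6=7498/1131
seg 2: a=3, c=M2/2=-5110/1131, d=(M3−M2)/(6·3)=71/117, b=Δ2−h2·(2M2+M3)/6=7268/1131
seg 3: a=-2, c=M3/2=1067/1131, d=(M4−M3)/(6·1)=401/1131, b=Δ3−h3·(2M3+M4)/6=-4861/1131
seg 4: a=-5, c=M4/2=2270/1131, d=(M5−M4)/(6·3)=-2270/10179, b=Δ4−h4·(2M4+M5)/6=-508/377
t_q=19/4 → seg 2, τ=3/4; S=3+7268/1131·τ+-5110/1131·τ²+71/117·τ³=133529/24128

  seg 0: a=1 b=-7142/1131 c=0 d=4880/10179
  seg 1: a=-5 b=7498/1131 c=4880/1131 d=-1110/377
  seg 2: a=3 b=7268/1131 c=-5110/1131 d=71/117
  seg 3: a=-2 b=-4861/1131 c=1067/1131 d=401/1131
  seg 4: a=-5 b=-508/377 c=2270/1131 d=-2270/10179
S(19/4) = 133529/24128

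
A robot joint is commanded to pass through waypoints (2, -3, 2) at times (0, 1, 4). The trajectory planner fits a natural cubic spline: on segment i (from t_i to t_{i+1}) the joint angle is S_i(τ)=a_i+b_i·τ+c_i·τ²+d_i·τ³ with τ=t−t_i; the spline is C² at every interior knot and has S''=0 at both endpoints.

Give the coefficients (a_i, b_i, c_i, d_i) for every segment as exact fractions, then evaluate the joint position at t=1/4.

Δ: Δ0=-5, Δ1=5/3
row 1: diag=8, rhs=40; c'=3/8, d'=5
back: M1=5
M: M0=0, M1=5, M2=0
seg 0: a=2, c=M0/2=0, d=(M1−M0)/(6·1)=5/6, b=Δ0−h0·(2M0+M1)/6=-35/6
seg 1: a=-3, c=M1/2=5/2, d=(M2−M1)/(6·3)=-5/18, b=Δ1−h1·(2M1+M2)/6=-10/3
t_q=1/4 → seg 0, τ=1/4; S=2+-35/6·τ+0·τ²+5/6·τ³=71/128

  seg 0: a=2 b=-35/6 c=0 d=5/6
  seg 1: a=-3 b=-10/3 c=5/2 d=-5/18
S(1/4) = 71/128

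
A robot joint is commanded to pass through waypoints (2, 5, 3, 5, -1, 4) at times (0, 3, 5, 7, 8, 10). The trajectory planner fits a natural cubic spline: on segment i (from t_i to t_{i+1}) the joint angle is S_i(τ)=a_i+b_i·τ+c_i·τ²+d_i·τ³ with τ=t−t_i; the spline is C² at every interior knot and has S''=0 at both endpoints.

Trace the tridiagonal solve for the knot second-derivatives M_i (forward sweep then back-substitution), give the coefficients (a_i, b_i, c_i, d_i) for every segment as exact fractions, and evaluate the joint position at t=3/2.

Δ: Δ0=1, Δ1=-1, Δ2=1, Δ3=-6, Δ4=5/2
row 1: diag=10, rhs=-12; c'=1/5, d'=-6/5
row 2: denom=8−2·1/5=38/5; d'=(12−2·-6/5)/(38/5)=36/19
row 3: denom=6−2·5/19=104/19; d'=(-42−2·36/19)/(104/19)=-435/52
row 4: denom=6−1·19/104=605/104; d'=(51−1·-435/52)/(605/104)=6174/605
back: M4=6174/605
back: M3=-435/52−19/104·6174/605=-6189/605
back: M2=36/19−5/19·-6189/605=555/121
back: M1=-6/5−1/5·555/121=-1281/605
M: M0=0, M1=-1281/605, M2=555/121, M3=-6189/605, M4=6174/605, M5=0
seg 0: a=2, c=M0/2=0, d=(M1−M0)/(6·3)=-427/3630, b=Δ0−h0·(2M0+M1)/6=2491/1210
seg 1: a=5, c=M1/2=-1281/1210, d=(M2−M1)/(6·2)=338/605, b=Δ1−h1·(2M1+M2)/6=-676/605
seg 2: a=3, c=M2/2=555/242, d=(M3−M2)/(6·2)=-747/605, b=Δ2−h2·(2M2+M3)/6=818/605
seg 3: a=5, c=M3/2=-6189/1210, d=(M4−M3)/(6·1)=4121/1210, b=Δ3−h3·(2M3+M4)/6=-236/55
seg 4: a=-1, c=M4/2=3087/605, d=(M5−M4)/(6·2)=-1029/1210, b=Δ4−h4·(2M4+M5)/6=-5207/1210
t_q=3/2 → seg 0, τ=3/2; S=2+2491/1210·τ+0·τ²+-427/3630·τ³=45409/9680

  seg 0: a=2 b=2491/1210 c=0 d=-427/3630
  seg 1: a=5 b=-676/605 c=-1281/1210 d=338/605
  seg 2: a=3 b=818/605 c=555/242 d=-747/605
  seg 3: a=5 b=-236/55 c=-6189/1210 d=4121/1210
  seg 4: a=-1 b=-5207/1210 c=3087/605 d=-1029/1210
S(3/2) = 45409/9680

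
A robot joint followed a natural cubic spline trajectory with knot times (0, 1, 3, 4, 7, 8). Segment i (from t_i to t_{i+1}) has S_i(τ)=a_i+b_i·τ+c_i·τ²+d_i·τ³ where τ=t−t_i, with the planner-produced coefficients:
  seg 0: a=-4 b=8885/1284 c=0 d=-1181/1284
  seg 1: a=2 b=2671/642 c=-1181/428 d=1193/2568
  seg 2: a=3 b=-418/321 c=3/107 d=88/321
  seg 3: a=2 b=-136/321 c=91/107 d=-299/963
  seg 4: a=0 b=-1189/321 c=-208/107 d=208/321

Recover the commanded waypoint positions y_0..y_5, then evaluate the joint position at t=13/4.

y_0=-4 y_1=2 y_2=3 y_3=2 y_4=0 y_5=-5
S(13/4) = 4589/1712

y_0 = S_0(0) = a_0 = -4
y_1 = S_1(0) = a_1 = 2
y_2 = S_2(0) = a_2 = 3
y_3 = S_3(0) = a_3 = 2
y_4 = S_4(0) = a_4 = 0
y_5 = S_4(1) = -5
t_q=13/4 is in segment 2 (τ=1/4); S_2(τ)=4589/1712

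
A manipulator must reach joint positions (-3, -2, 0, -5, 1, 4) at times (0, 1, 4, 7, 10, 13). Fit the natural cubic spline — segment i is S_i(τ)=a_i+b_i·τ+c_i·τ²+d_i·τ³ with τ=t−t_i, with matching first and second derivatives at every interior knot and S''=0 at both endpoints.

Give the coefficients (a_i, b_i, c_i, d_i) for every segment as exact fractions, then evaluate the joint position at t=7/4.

  seg 0: a=-3 b=371/403 c=0 d=32/403
  seg 1: a=-2 b=467/403 c=96/403 d=-1459/10881
  seg 2: a=0 b=-32/31 c=-1171/1209 d=2746/10881
  seg 3: a=-5 b=-12/403 c=525/403 d=-757/3627
  seg 4: a=1 b=867/403 c=-232/403 d=232/3627
S(7/4) = -27171/25792

Δ: Δ0=1, Δ1=2/3, Δ2=-5/3, Δ3=2, Δ4=1
row 1: diag=8, rhs=-2; c'=3/8, d'=-1/4
row 2: denom=12−3·3/8=87/8; d'=(-14−3·-1/4)/(87/8)=-106/87
row 3: denom=12−3·8/29=324/29; d'=(22−3·-106/87)/(324/29)=62/27
row 4: denom=12−3·29/108=403/36; d'=(-6−3·62/27)/(403/36)=-464/403
back: M4=-464/403
back: M3=62/27−29/108·-464/403=1050/403
back: M2=-106/87−8/29·1050/403=-2342/1209
back: M1=-1/4−3/8·-2342/1209=192/403
M: M0=0, M1=192/403, M2=-2342/1209, M3=1050/403, M4=-464/403, M5=0
seg 0: a=-3, c=M0/2=0, d=(M1−M0)/(6·1)=32/403, b=Δ0−h0·(2M0+M1)/6=371/403
seg 1: a=-2, c=M1/2=96/403, d=(M2−M1)/(6·3)=-1459/10881, b=Δ1−h1·(2M1+M2)/6=467/403
seg 2: a=0, c=M2/2=-1171/1209, d=(M3−M2)/(6·3)=2746/10881, b=Δ2−h2·(2M2+M3)/6=-32/31
seg 3: a=-5, c=M3/2=525/403, d=(M4−M3)/(6·3)=-757/3627, b=Δ3−h3·(2M3+M4)/6=-12/403
seg 4: a=1, c=M4/2=-232/403, d=(M5−M4)/(6·3)=232/3627, b=Δ4−h4·(2M4+M5)/6=867/403
t_q=7/4 → seg 1, τ=3/4; S=-2+467/403·τ+96/403·τ²+-1459/10881·τ³=-27171/25792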